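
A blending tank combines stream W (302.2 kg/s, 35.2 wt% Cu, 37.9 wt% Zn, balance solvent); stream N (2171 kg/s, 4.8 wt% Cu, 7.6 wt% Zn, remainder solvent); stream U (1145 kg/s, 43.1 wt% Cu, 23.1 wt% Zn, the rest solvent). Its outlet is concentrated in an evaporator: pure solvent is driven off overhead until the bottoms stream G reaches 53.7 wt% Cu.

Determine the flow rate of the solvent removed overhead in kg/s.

2307 kg/s

Cu entering = 302.2×0.352 + 2171×0.048 + 1145×0.431 = 704.08 kg/s.
All Cu reports to G, so G = 704.08/0.537 = 1311.1 kg/s.
Total feed = 3618.2 kg/s; overhead = 3618.2 − 1311.1 = 2307.1 kg/s.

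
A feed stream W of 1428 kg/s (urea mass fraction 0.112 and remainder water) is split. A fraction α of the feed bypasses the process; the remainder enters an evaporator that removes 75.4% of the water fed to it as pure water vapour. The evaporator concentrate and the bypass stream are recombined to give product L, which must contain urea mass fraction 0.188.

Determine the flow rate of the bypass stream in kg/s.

All 1428×0.112 = 159.94 kg/s of urea reaches L, so L = 159.94/0.188 = 850.72 kg/s and vapour = 577.28 kg/s.
The evaporator receives (1−α)·1428 of feed at 0.888 water and removes 0.754 of that water:
0.754×0.888×(1−α)×1428 = 577.28
(1−α) = 577.28/956.12 = 0.6038;  α = 0.3962.
Bypass flow = 0.3962×1428 = 565.82 kg/s.

565.8 kg/s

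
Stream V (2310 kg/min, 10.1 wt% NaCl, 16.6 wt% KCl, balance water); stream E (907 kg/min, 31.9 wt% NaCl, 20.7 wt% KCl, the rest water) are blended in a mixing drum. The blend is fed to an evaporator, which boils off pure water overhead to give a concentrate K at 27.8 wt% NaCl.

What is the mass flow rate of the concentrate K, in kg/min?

1880 kg/min

NaCl entering = 2310×0.101 + 907×0.319 = 522.64 kg/min.
All NaCl reports to K, so K = 522.64/0.278 = 1880 kg/min.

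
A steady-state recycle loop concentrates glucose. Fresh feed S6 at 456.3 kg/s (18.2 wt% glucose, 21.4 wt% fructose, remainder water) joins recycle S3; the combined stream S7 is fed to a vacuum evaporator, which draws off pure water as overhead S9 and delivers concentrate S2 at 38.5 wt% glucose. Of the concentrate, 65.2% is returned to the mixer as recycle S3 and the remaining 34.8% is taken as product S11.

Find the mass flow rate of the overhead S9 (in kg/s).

Overall glucose balance (none leaves overhead): glucose in fresh feed = glucose in product, i.e. 456.3×0.182 = (1−0.652)·S2·0.385.
S2 = 83.047/(0.385×0.348) = 619.84 kg/s.
Recycle S3 = 0.652×619.84 = 404.14 kg/s.
Combined feed S7 = 456.3 + 404.14 = 860.44 kg/s.
Overhead S9 = S7 − S2 = 860.44 − 619.84 = 240.59 kg/s.

240.6 kg/s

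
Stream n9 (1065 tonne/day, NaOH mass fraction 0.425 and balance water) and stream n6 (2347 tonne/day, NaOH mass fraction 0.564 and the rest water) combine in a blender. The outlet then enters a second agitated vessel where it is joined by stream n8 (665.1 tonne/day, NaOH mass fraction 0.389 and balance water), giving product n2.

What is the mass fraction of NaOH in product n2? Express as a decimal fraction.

Overall, product flow = 4077.1 tonne/day.
NaOH in = 1065×0.425 + 2347×0.564 + 665.1×0.389 = 2035.1 tonne/day.
NaOH fraction in n2 = 0.499.

0.499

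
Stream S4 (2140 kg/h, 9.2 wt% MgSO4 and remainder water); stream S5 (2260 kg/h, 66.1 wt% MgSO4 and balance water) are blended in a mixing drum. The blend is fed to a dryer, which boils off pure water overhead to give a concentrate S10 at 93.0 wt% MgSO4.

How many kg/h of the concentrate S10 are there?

MgSO4 entering = 2140×0.092 + 2260×0.661 = 1690.7 kg/h.
All MgSO4 reports to S10, so S10 = 1690.7/0.930 = 1818 kg/h.

1818 kg/h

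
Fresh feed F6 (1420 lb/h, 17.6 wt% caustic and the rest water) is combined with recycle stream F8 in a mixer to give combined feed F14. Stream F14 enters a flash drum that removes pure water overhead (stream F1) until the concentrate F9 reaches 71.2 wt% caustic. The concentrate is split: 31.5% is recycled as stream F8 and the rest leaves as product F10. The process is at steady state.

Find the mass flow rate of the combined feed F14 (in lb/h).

1581 lb/h

Overall caustic balance (none leaves overhead): caustic in fresh feed = caustic in product, i.e. 1420×0.176 = (1−0.315)·F9·0.712.
F9 = 249.92/(0.712×0.685) = 512.43 lb/h.
Recycle F8 = 0.315×512.43 = 161.41 lb/h.
Combined feed F14 = 1420 + 161.41 = 1581.4 lb/h.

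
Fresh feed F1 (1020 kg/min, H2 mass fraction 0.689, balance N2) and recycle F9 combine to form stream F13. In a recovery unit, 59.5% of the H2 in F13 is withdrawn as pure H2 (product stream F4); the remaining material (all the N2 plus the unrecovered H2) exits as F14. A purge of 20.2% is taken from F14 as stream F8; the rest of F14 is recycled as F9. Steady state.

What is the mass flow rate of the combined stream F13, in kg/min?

N2 enters only via F1 and leaves only via the purge: 1020×0.311 = 0.202×(N2 in F14), and the recovery unit passes all N2, so N2 in F13 = N2 in F14 = 1570.4 kg/min.
H2 in F13: m_A = 1020×0.689 + (1−0.202)·(1−0.595)·m_A, so m_A = 702.78/0.6768 = 1038.4 kg/min.
F13 = 1038.4 + 1570.4 = 2608.8 kg/min.

2609 kg/min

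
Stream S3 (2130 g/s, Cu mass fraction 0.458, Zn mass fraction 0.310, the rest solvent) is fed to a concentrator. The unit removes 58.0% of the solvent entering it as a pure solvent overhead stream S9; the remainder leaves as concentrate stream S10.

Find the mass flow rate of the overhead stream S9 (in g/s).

286.6 g/s

solvent entering = 2130×0.232 = 494.16 g/s; overhead removed = 0.580×494.16 = 286.61 g/s.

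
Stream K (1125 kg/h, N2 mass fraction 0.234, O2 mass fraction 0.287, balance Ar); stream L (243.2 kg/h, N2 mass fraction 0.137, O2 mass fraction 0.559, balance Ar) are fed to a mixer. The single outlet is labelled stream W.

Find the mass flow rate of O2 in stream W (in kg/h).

458.8 kg/h

O2 out = O2 in = 1125×0.287 + 243.2×0.559 = 458.82 kg/h.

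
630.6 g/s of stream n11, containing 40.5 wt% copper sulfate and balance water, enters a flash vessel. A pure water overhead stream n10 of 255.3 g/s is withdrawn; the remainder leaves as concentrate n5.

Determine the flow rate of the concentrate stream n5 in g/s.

Concentrate = 630.6 − 255.3 = 375.3 g/s.

375.3 g/s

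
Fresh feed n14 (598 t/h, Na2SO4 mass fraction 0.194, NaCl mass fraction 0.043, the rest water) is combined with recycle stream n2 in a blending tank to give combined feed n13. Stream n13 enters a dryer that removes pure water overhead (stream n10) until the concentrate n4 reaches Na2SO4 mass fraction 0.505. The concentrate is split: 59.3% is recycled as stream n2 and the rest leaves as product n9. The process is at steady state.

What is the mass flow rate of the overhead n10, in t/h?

368.3 t/h

Overall Na2SO4 balance (none leaves overhead): Na2SO4 in fresh feed = Na2SO4 in product, i.e. 598×0.194 = (1−0.593)·n4·0.505.
n4 = 116.01/(0.505×0.407) = 564.44 t/h.
Recycle n2 = 0.593×564.44 = 334.71 t/h.
Combined feed n13 = 598 + 334.71 = 932.71 t/h.
Overhead n10 = n13 − n4 = 932.71 − 564.44 = 368.27 t/h.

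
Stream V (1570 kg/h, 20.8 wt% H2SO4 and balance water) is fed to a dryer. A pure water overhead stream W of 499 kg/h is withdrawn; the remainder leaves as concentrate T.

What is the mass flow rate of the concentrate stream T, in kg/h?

Concentrate = 1570 − 499 = 1071 kg/h.

1071 kg/h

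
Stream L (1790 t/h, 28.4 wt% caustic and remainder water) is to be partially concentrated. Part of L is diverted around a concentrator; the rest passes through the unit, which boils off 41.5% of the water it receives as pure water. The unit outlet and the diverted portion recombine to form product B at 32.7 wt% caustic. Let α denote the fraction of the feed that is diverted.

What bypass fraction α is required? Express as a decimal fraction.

All 1790×0.284 = 508.36 t/h of caustic reaches B, so B = 508.36/0.327 = 1554.6 t/h and vapour = 235.38 t/h.
The evaporator receives (1−α)·1790 of feed at 0.716 water and removes 0.415 of that water:
0.415×0.716×(1−α)×1790 = 235.38
(1−α) = 235.38/531.88 = 0.4425;  α = 0.5575.

0.557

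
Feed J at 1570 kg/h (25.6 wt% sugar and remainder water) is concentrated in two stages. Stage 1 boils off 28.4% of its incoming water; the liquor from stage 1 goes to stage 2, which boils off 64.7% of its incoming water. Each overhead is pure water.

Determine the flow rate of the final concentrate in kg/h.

water in feed = 1570×0.744 = 1168.1 kg/h.
After stage 1: water left = (1−0.284)×1168.1 = 836.35; stream total = 1238.3 kg/h.
After stage 2: water left = (1−0.647)×836.35 = 295.23; final concentrate = 697.15 kg/h.

697.1 kg/h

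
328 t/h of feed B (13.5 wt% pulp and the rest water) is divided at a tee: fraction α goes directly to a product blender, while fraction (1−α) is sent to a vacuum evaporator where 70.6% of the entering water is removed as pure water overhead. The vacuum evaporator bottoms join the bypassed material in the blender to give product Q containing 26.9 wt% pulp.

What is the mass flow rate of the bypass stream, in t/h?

60.45 t/h

All 328×0.135 = 44.28 t/h of pulp reaches Q, so Q = 44.28/0.269 = 164.61 t/h and vapour = 163.39 t/h.
The evaporator receives (1−α)·328 of feed at 0.865 water and removes 0.706 of that water:
0.706×0.865×(1−α)×328 = 163.39
(1−α) = 163.39/200.31 = 0.8157;  α = 0.1843.
Bypass flow = 0.1843×328 = 60.45 t/h.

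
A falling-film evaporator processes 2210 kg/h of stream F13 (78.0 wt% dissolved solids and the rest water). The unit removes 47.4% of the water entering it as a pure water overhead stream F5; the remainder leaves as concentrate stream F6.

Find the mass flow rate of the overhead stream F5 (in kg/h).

230.5 kg/h

water entering = 2210×0.220 = 486.2 kg/h; overhead removed = 0.474×486.2 = 230.46 kg/h.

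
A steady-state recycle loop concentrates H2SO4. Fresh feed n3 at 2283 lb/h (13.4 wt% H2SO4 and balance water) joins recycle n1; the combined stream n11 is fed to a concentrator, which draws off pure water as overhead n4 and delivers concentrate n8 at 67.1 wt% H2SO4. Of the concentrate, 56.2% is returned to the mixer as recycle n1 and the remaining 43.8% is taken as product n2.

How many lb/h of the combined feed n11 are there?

Overall H2SO4 balance (none leaves overhead): H2SO4 in fresh feed = H2SO4 in product, i.e. 2283×0.134 = (1−0.562)·n8·0.671.
n8 = 305.92/(0.671×0.438) = 1040.9 lb/h.
Recycle n1 = 0.562×1040.9 = 584.99 lb/h.
Combined feed n11 = 2283 + 584.99 = 2868 lb/h.

2868 lb/h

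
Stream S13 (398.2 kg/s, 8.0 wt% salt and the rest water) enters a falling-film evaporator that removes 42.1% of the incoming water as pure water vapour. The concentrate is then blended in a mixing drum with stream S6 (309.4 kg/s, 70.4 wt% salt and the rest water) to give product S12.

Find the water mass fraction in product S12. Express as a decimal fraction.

0.549

Vapour removed = 0.421×0.920×398.2 = 154.23 kg/s; concentrate = 243.97 kg/s.
water reaching the mixer = 212.11 (from concentrate) + 309.4×0.296 = 303.7 kg/s.
Product flow = 243.97 + 309.4 = 553.37 kg/s; water fraction = 0.549.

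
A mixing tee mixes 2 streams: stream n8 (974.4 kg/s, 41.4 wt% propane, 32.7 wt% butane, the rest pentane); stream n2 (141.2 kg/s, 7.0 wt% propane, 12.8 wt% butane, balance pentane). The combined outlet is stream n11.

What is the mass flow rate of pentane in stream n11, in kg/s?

pentane out = pentane in = 974.4×0.259 + 141.2×0.802 = 365.61 kg/s.

365.6 kg/s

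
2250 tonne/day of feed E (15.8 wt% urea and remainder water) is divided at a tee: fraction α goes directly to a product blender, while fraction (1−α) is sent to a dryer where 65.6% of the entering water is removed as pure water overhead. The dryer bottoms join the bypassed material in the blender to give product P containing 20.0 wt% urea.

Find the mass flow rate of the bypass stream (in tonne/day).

1395 tonne/day

All 2250×0.158 = 355.5 tonne/day of urea reaches P, so P = 355.5/0.200 = 1777.5 tonne/day and vapour = 472.5 tonne/day.
The evaporator receives (1−α)·2250 of feed at 0.842 water and removes 0.656 of that water:
0.656×0.842×(1−α)×2250 = 472.5
(1−α) = 472.5/1242.8 = 0.3802;  α = 0.6198.
Bypass flow = 0.6198×2250 = 1394.6 tonne/day.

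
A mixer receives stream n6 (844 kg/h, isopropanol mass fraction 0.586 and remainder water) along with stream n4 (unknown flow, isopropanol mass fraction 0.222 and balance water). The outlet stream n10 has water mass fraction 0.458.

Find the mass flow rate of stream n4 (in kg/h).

Let n4 be the unknown flow. Total out = 844 + n4.
water balance: 349.42 + 0.778·n4 = 0.458·(844 + n4)
(0.778 − 0.458)·n4 = 0.458×844 − 349.42 = 37.136
n4 = 37.136 / 0.320 = 116.05 kg/h

116.1 kg/h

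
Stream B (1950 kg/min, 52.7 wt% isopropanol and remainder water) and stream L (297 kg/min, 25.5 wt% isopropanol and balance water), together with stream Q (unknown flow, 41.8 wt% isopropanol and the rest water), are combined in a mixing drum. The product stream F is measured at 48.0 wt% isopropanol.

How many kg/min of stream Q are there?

Let Q be the unknown flow. Total out = 2247 + Q.
isopropanol balance: 1103.4 + 0.418·Q = 0.480·(2247 + Q)
(0.418 − 0.480)·Q = 0.480×2247 − 1103.4 = -24.825
Q = -24.825 / -0.062 = 400.4 kg/min

400.4 kg/min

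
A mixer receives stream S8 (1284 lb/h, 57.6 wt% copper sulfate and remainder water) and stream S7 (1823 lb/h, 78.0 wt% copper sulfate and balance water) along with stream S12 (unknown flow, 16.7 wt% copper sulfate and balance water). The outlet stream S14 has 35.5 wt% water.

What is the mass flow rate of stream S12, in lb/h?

Let S12 be the unknown flow. Total out = 3107 + S12.
water balance: 945.48 + 0.833·S12 = 0.355·(3107 + S12)
(0.833 − 0.355)·S12 = 0.355×3107 − 945.48 = 157.51
S12 = 157.51 / 0.478 = 329.52 lb/h

329.5 lb/h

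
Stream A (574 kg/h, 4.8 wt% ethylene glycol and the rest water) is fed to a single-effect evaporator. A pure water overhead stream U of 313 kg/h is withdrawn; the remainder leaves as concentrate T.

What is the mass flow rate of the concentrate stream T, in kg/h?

Concentrate = 574 − 313 = 261 kg/h.

261 kg/h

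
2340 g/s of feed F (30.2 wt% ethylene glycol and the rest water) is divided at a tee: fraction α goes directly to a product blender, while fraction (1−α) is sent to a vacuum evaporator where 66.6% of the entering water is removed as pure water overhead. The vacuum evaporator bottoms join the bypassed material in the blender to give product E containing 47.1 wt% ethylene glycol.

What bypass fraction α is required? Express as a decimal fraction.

All 2340×0.302 = 706.68 g/s of ethylene glycol reaches E, so E = 706.68/0.471 = 1500.4 g/s and vapour = 839.62 g/s.
The evaporator receives (1−α)·2340 of feed at 0.698 water and removes 0.666 of that water:
0.666×0.698×(1−α)×2340 = 839.62
(1−α) = 839.62/1087.8 = 0.7719;  α = 0.2281.

0.228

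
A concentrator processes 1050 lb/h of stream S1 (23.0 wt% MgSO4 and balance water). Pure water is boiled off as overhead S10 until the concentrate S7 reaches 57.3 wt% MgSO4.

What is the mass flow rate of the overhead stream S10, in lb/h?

MgSO4 is conserved: 1050×0.230 = 241.5 lb/h all reports to the concentrate.
Concentrate = 241.5/(target fraction) = 421.47 lb/h.
Overhead = 1050 − 421.47 = 628.53 lb/h.

628.5 lb/h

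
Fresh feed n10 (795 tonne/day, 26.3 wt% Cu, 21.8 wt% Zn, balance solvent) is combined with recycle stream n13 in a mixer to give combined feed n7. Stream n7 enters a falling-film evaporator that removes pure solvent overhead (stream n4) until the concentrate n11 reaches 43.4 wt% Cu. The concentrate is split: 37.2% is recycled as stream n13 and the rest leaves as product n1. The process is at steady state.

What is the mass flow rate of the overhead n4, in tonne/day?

Overall Cu balance (none leaves overhead): Cu in fresh feed = Cu in product, i.e. 795×0.263 = (1−0.372)·n11·0.434.
n11 = 209.09/(0.434×0.628) = 767.14 tonne/day.
Recycle n13 = 0.372×767.14 = 285.38 tonne/day.
Combined feed n7 = 795 + 285.38 = 1080.4 tonne/day.
Overhead n4 = n7 − n11 = 1080.4 − 767.14 = 313.24 tonne/day.

313.2 tonne/day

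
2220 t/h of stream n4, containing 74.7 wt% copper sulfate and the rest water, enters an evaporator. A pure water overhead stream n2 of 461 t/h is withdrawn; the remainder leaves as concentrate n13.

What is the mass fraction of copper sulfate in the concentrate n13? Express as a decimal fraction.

copper sulfate is not removed: 2220×0.747 = 1658.3 t/h of copper sulfate enters n13.
Concentrate = 2220 − 461 = 1759 t/h.
Mass fraction = 1658.3/1759 = 0.943.

0.943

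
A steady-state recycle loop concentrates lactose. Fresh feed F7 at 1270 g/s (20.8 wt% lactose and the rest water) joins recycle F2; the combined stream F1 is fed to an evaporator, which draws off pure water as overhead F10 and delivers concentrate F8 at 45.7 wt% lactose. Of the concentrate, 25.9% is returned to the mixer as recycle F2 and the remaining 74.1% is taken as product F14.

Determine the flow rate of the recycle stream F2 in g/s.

202 g/s

Overall lactose balance (none leaves overhead): lactose in fresh feed = lactose in product, i.e. 1270×0.208 = (1−0.259)·F8·0.457.
F8 = 264.16/(0.457×0.741) = 780.07 g/s.
Recycle F2 = 0.259×780.07 = 202.04 g/s.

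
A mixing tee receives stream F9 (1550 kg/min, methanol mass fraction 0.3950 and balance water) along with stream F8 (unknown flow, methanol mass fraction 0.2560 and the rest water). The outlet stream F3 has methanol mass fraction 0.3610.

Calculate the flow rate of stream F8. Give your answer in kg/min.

Let F8 be the unknown flow. Total out = 1550 + F8.
methanol balance: 612.25 + 0.256·F8 = 0.361·(1550 + F8)
(0.256 − 0.361)·F8 = 0.361×1550 − 612.25 = -52.7
F8 = -52.7 / -0.105 = 501.9 kg/min

501.9 kg/min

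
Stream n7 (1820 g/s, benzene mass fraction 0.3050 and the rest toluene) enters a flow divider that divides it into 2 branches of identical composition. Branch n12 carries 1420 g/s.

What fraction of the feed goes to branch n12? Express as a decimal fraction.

0.780

Fraction to n12 = 1420/1820 = 0.7802.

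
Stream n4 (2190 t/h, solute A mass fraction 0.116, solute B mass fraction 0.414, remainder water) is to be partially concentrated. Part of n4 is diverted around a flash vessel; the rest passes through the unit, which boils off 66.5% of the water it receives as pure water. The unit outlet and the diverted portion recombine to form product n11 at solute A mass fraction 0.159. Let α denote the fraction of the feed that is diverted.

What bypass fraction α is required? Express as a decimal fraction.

0.135

All 2190×0.116 = 254.04 t/h of solute A reaches n11, so n11 = 254.04/0.159 = 1597.7 t/h and vapour = 592.26 t/h.
The evaporator receives (1−α)·2190 of feed at 0.470 water and removes 0.665 of that water:
0.665×0.470×(1−α)×2190 = 592.26
(1−α) = 592.26/684.48 = 0.8653;  α = 0.1347.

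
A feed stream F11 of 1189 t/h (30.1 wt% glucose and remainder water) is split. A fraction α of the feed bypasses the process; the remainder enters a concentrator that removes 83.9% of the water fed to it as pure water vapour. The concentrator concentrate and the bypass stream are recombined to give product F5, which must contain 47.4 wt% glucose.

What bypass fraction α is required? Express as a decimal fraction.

0.378

All 1189×0.301 = 357.89 t/h of glucose reaches F5, so F5 = 357.89/0.474 = 755.04 t/h and vapour = 433.96 t/h.
The evaporator receives (1−α)·1189 of feed at 0.699 water and removes 0.839 of that water:
0.839×0.699×(1−α)×1189 = 433.96
(1−α) = 433.96/697.3 = 0.6223;  α = 0.3777.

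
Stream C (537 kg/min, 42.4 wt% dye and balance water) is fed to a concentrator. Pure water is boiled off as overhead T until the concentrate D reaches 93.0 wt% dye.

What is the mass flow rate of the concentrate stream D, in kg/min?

244.8 kg/min

dye is conserved: 537×0.424 = 227.69 kg/min all reports to the concentrate.
Concentrate = 227.69/(target fraction) = 244.83 kg/min.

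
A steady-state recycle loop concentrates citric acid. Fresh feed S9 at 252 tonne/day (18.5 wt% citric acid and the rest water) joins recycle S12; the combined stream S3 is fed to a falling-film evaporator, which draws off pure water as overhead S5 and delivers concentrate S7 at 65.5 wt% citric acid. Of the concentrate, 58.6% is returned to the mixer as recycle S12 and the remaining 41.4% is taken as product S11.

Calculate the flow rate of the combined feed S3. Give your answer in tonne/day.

Overall citric acid balance (none leaves overhead): citric acid in fresh feed = citric acid in product, i.e. 252×0.185 = (1−0.586)·S7·0.655.
S7 = 46.62/(0.655×0.414) = 171.92 tonne/day.
Recycle S12 = 0.586×171.92 = 100.75 tonne/day.
Combined feed S3 = 252 + 100.75 = 352.75 tonne/day.

352.7 tonne/day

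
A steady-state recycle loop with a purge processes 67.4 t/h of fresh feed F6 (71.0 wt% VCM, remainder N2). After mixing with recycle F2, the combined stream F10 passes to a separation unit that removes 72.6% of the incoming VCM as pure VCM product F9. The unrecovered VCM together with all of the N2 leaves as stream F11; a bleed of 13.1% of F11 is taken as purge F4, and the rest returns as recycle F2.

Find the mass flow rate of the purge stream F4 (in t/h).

N2 enters only via F6 and leaves only via the purge: 67.4×0.290 = 0.131×(N2 in F11), and the separation unit passes all N2, so N2 in F10 = N2 in F11 = 149.21 t/h.
VCM in F10: m_A = 67.4×0.710 + (1−0.131)·(1−0.726)·m_A, so m_A = 47.854/0.7619 = 62.809 t/h.
F11 = (1−0.726)×62.809 + 149.21 = 166.42 t/h.
Purge F4 = 0.131×166.42 = 21.8 t/h.

21.8 t/h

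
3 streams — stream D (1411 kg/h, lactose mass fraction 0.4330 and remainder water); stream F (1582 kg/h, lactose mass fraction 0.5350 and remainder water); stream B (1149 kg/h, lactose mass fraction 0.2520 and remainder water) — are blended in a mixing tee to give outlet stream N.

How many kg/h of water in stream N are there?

water out = water in = 1411×0.567 + 1582×0.465 + 1149×0.748 = 2395.1 kg/h.

2395 kg/h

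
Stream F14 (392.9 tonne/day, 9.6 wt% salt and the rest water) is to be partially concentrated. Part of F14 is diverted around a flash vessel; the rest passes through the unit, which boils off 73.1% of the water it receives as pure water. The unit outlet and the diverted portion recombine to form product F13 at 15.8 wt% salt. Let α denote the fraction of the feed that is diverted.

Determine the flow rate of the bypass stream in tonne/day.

159.6 tonne/day

All 392.9×0.096 = 37.718 tonne/day of salt reaches F13, so F13 = 37.718/0.158 = 238.72 tonne/day and vapour = 154.18 tonne/day.
The evaporator receives (1−α)·392.9 of feed at 0.904 water and removes 0.731 of that water:
0.731×0.904×(1−α)×392.9 = 154.18
(1−α) = 154.18/259.64 = 0.5938;  α = 0.4062.
Bypass flow = 0.4062×392.9 = 159.59 tonne/day.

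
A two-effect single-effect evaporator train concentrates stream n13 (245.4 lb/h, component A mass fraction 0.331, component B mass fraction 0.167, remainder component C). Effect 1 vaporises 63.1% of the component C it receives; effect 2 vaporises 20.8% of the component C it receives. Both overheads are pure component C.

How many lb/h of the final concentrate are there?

component C in feed = 245.4×0.502 = 123.19 lb/h.
After stage 1: component C left = (1−0.631)×123.19 = 45.457; stream total = 167.67 lb/h.
After stage 2: component C left = (1−0.208)×45.457 = 36.002; final concentrate = 158.21 lb/h.

158.2 lb/h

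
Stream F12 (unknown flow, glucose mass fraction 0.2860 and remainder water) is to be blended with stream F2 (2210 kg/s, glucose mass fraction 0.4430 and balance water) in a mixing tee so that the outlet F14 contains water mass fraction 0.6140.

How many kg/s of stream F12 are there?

Let F12 be the unknown flow. Total out = 2210 + F12.
water balance: 1231 + 0.714·F12 = 0.614·(2210 + F12)
(0.714 − 0.614)·F12 = 0.614×2210 − 1231 = 125.97
F12 = 125.97 / 0.100 = 1259.7 kg/s

1260 kg/s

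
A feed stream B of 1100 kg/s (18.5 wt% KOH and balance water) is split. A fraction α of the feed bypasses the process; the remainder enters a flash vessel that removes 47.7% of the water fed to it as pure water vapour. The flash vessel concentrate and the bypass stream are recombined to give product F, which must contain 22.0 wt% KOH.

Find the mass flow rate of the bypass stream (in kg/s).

All 1100×0.185 = 203.5 kg/s of KOH reaches F, so F = 203.5/0.220 = 925 kg/s and vapour = 175 kg/s.
The evaporator receives (1−α)·1100 of feed at 0.815 water and removes 0.477 of that water:
0.477×0.815×(1−α)×1100 = 175
(1−α) = 175/427.63 = 0.4092;  α = 0.5908.
Bypass flow = 0.5908×1100 = 649.85 kg/s.

649.8 kg/s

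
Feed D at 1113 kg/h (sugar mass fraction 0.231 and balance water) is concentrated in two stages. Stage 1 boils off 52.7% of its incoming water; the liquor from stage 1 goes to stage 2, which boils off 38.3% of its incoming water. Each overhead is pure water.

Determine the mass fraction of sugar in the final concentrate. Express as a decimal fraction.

water in feed = 1113×0.769 = 855.9 kg/h.
After stage 1: water left = (1−0.527)×855.9 = 404.84; stream total = 661.94 kg/h.
After stage 2: water left = (1−0.383)×404.84 = 249.79; final concentrate = 506.89 kg/h.
sugar fraction = 257.1/506.89 = 0.507.

0.507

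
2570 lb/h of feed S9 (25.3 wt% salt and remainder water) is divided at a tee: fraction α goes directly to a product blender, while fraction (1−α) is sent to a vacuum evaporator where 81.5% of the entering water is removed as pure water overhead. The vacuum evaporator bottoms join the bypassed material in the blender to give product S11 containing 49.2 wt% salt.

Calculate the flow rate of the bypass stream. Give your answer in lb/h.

All 2570×0.253 = 650.21 lb/h of salt reaches S11, so S11 = 650.21/0.492 = 1321.6 lb/h and vapour = 1248.4 lb/h.
The evaporator receives (1−α)·2570 of feed at 0.747 water and removes 0.815 of that water:
0.815×0.747×(1−α)×2570 = 1248.4
(1−α) = 1248.4/1564.6 = 0.7979;  α = 0.2021.
Bypass flow = 0.2021×2570 = 519.37 lb/h.

519.4 lb/h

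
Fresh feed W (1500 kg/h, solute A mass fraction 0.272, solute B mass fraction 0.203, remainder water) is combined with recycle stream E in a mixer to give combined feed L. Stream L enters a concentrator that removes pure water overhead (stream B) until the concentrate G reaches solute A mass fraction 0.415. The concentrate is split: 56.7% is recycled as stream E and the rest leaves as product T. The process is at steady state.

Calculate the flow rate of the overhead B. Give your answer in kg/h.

Overall solute A balance (none leaves overhead): solute A in fresh feed = solute A in product, i.e. 1500×0.272 = (1−0.567)·G·0.415.
G = 408/(0.415×0.433) = 2270.5 kg/h.
Recycle E = 0.567×2270.5 = 1287.4 kg/h.
Combined feed L = 1500 + 1287.4 = 2787.4 kg/h.
Overhead B = L − G = 2787.4 − 2270.5 = 516.87 kg/h.

516.9 kg/h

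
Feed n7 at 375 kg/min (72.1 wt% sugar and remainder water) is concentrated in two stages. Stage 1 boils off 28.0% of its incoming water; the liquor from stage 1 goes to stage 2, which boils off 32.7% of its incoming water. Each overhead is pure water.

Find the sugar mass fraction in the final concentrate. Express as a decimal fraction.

0.8421

water in feed = 375×0.279 = 104.63 kg/min.
After stage 1: water left = (1−0.280)×104.63 = 75.33; stream total = 345.7 kg/min.
After stage 2: water left = (1−0.327)×75.33 = 50.697; final concentrate = 321.07 kg/min.
sugar fraction = 270.38/321.07 = 0.8421.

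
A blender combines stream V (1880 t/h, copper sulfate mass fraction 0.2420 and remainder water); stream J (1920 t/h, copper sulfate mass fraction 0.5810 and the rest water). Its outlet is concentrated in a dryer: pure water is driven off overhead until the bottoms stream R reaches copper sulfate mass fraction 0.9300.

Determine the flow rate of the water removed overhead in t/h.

2111 t/h

copper sulfate entering = 1880×0.242 + 1920×0.581 = 1570.5 t/h.
All copper sulfate reports to R, so R = 1570.5/0.930 = 1688.7 t/h.
Total feed = 3800 t/h; overhead = 3800 − 1688.7 = 2111.3 t/h.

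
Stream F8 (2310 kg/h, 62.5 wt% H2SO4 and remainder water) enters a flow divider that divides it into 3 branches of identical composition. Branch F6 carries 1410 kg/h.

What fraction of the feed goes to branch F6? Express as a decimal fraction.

0.610

Fraction to F6 = 1410/2310 = 0.6104.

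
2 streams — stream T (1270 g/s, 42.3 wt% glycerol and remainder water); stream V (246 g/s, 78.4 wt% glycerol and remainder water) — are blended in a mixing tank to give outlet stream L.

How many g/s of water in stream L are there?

785.9 g/s

water out = water in = 1270×0.577 + 246×0.216 = 785.93 g/s.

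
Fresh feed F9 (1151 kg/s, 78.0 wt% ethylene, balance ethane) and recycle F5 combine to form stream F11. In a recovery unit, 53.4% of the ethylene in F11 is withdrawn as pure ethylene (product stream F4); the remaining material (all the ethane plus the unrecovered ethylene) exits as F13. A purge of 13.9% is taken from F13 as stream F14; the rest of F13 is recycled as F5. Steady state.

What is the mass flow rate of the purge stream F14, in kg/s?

350.3 kg/s

ethane enters only via F9 and leaves only via the purge: 1151×0.220 = 0.139×(ethane in F13), and the recovery unit passes all ethane, so ethane in F11 = ethane in F13 = 1821.7 kg/s.
ethylene in F11: m_A = 1151×0.780 + (1−0.139)·(1−0.534)·m_A, so m_A = 897.78/0.5988 = 1499.4 kg/s.
F13 = (1−0.534)×1499.4 + 1821.7 = 2520.4 kg/s.
Purge F14 = 0.139×2520.4 = 350.34 kg/s.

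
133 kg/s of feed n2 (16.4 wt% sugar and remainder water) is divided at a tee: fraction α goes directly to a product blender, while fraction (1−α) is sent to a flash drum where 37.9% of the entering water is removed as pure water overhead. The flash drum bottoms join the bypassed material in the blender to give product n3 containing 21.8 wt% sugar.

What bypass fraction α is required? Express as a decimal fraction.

0.218

All 133×0.164 = 21.812 kg/s of sugar reaches n3, so n3 = 21.812/0.218 = 100.06 kg/s and vapour = 32.945 kg/s.
The evaporator receives (1−α)·133 of feed at 0.836 water and removes 0.379 of that water:
0.379×0.836×(1−α)×133 = 32.945
(1−α) = 32.945/42.14 = 0.7818;  α = 0.2182.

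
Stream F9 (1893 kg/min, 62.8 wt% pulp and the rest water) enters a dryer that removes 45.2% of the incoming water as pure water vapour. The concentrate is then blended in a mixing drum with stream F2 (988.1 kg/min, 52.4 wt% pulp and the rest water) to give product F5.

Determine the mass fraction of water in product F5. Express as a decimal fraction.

0.3341

Vapour removed = 0.452×0.372×1893 = 318.3 kg/min; concentrate = 1574.7 kg/min.
water reaching the mixer = 385.9 (from concentrate) + 988.1×0.476 = 856.24 kg/min.
Product flow = 1574.7 + 988.1 = 2562.8 kg/min; water fraction = 0.3341.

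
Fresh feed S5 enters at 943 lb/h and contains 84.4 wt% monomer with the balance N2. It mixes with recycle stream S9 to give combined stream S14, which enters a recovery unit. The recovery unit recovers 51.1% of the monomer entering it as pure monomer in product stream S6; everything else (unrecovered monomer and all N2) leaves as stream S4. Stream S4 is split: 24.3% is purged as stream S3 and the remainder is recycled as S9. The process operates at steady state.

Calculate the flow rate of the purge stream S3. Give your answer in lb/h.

N2 enters only via S5 and leaves only via the purge: 943×0.156 = 0.243×(N2 in S4), and the recovery unit passes all N2, so N2 in S14 = N2 in S4 = 605.38 lb/h.
monomer in S14: m_A = 943×0.844 + (1−0.243)·(1−0.511)·m_A, so m_A = 795.89/0.6298 = 1263.7 lb/h.
S4 = (1−0.511)×1263.7 + 605.38 = 1223.3 lb/h.
Purge S3 = 0.243×1223.3 = 297.27 lb/h.

297.3 lb/h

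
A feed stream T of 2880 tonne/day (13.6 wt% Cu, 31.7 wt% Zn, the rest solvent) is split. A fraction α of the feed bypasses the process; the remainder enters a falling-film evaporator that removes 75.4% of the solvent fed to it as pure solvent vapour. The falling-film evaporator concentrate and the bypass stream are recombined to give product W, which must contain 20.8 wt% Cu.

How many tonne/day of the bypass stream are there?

462.9 tonne/day

All 2880×0.136 = 391.68 tonne/day of Cu reaches W, so W = 391.68/0.208 = 1883.1 tonne/day and vapour = 996.92 tonne/day.
The evaporator receives (1−α)·2880 of feed at 0.547 solvent and removes 0.754 of that solvent:
0.754×0.547×(1−α)×2880 = 996.92
(1−α) = 996.92/1187.8 = 0.8393;  α = 0.1607.
Bypass flow = 0.1607×2880 = 462.85 tonne/day.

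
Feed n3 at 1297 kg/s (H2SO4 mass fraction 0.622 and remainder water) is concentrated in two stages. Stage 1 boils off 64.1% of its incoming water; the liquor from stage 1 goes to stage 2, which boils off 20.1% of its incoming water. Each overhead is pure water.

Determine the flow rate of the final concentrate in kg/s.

947.4 kg/s

water in feed = 1297×0.378 = 490.27 kg/s.
After stage 1: water left = (1−0.641)×490.27 = 176.01; stream total = 982.74 kg/s.
After stage 2: water left = (1−0.201)×176.01 = 140.63; final concentrate = 947.36 kg/s.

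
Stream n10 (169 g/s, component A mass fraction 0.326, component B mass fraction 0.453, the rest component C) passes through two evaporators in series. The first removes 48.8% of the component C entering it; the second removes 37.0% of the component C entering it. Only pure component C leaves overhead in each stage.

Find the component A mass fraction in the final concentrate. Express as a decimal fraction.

component C in feed = 169×0.221 = 37.349 g/s.
After stage 1: component C left = (1−0.488)×37.349 = 19.123; stream total = 150.77 g/s.
After stage 2: component C left = (1−0.370)×19.123 = 12.047; final concentrate = 143.7 g/s.
component A fraction = 55.094/143.7 = 0.383.

0.383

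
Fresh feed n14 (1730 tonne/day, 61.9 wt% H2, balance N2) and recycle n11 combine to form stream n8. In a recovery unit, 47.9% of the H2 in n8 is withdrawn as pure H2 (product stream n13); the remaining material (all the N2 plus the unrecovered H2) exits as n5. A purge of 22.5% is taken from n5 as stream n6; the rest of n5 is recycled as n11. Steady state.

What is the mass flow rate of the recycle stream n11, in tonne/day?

2996 tonne/day

N2 enters only via n14 and leaves only via the purge: 1730×0.381 = 0.225×(N2 in n5), and the recovery unit passes all N2, so N2 in n8 = N2 in n5 = 2929.5 tonne/day.
H2 in n8: m_A = 1730×0.619 + (1−0.225)·(1−0.479)·m_A, so m_A = 1070.9/0.5962 = 1796.1 tonne/day.
n5 = (1−0.479)×1796.1 + 2929.5 = 3865.2 tonne/day.
Recycle n11 = (1−0.225)×3865.2 = 2995.6 tonne/day.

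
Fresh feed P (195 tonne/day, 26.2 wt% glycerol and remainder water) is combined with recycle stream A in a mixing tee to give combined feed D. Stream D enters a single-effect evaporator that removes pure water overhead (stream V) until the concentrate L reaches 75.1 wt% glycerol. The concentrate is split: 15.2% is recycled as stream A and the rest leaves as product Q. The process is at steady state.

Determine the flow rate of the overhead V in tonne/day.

127 tonne/day

Overall glycerol balance (none leaves overhead): glycerol in fresh feed = glycerol in product, i.e. 195×0.262 = (1−0.152)·L·0.751.
L = 51.09/(0.751×0.848) = 80.223 tonne/day.
Recycle A = 0.152×80.223 = 12.194 tonne/day.
Combined feed D = 195 + 12.194 = 207.19 tonne/day.
Overhead V = D − L = 207.19 − 80.223 = 126.97 tonne/day.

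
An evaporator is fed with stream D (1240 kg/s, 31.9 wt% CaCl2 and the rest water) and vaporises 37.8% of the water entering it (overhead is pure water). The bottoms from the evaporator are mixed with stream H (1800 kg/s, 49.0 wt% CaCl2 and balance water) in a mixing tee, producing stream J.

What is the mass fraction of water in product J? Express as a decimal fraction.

Vapour removed = 0.378×0.681×1240 = 319.2 kg/s; concentrate = 920.8 kg/s.
water reaching the mixer = 525.24 (from concentrate) + 1800×0.510 = 1443.2 kg/s.
Product flow = 920.8 + 1800 = 2720.8 kg/s; water fraction = 0.5304.

0.5304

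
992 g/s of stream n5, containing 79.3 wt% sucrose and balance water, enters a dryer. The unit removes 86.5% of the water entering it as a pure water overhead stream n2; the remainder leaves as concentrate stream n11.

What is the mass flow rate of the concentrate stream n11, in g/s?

814.4 g/s

water entering = 992×0.207 = 205.34 g/s; overhead removed = 0.865×205.34 = 177.62 g/s.
Concentrate = 992 − 177.62 = 814.38 g/s.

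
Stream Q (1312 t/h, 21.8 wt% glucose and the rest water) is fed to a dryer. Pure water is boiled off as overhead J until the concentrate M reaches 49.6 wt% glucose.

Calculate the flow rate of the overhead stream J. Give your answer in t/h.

glucose is conserved: 1312×0.218 = 286.02 t/h all reports to the concentrate.
Concentrate = 286.02/(target fraction) = 576.65 t/h.
Overhead = 1312 − 576.65 = 735.35 t/h.

735.4 t/h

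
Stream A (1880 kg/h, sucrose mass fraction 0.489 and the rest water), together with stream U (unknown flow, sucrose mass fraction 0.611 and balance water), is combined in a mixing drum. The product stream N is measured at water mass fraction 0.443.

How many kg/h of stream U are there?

Let U be the unknown flow. Total out = 1880 + U.
water balance: 960.68 + 0.389·U = 0.443·(1880 + U)
(0.389 − 0.443)·U = 0.443×1880 − 960.68 = -127.84
U = -127.84 / -0.054 = 2367.4 kg/h

2367 kg/h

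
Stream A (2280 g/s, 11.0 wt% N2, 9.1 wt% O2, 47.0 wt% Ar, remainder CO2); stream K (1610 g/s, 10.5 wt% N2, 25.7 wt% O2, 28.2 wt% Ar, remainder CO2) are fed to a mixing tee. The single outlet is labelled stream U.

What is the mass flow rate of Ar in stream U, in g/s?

1526 g/s

Ar out = Ar in = 2280×0.470 + 1610×0.282 = 1525.6 g/s.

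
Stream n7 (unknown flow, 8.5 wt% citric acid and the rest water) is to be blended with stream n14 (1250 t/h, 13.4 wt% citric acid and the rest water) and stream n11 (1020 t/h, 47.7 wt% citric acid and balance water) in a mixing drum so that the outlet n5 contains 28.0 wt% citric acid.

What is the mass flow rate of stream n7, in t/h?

Let n7 be the unknown flow. Total out = 2270 + n7.
citric acid balance: 654.04 + 0.085·n7 = 0.280·(2270 + n7)
(0.085 − 0.280)·n7 = 0.280×2270 − 654.04 = -18.44
n7 = -18.44 / -0.195 = 94.564 t/h

94.56 t/h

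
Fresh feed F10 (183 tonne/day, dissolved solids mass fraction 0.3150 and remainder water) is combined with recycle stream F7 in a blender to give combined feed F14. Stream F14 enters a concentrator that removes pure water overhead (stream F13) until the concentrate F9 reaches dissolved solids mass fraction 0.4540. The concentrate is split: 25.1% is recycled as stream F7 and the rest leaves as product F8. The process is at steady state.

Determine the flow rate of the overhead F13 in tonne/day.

56.03 tonne/day

Overall dissolved solids balance (none leaves overhead): dissolved solids in fresh feed = dissolved solids in product, i.e. 183×0.315 = (1−0.251)·F9·0.454.
F9 = 57.645/(0.454×0.749) = 169.52 tonne/day.
Recycle F7 = 0.251×169.52 = 42.55 tonne/day.
Combined feed F14 = 183 + 42.55 = 225.55 tonne/day.
Overhead F13 = F14 − F9 = 225.55 − 169.52 = 56.029 tonne/day.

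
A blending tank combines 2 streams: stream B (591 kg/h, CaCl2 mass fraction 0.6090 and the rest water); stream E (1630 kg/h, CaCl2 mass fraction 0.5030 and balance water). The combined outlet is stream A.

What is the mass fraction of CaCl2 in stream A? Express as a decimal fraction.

0.5312

Total flow out = 591 + 1630 = 2221 kg/h.
CaCl2 in = 591×0.609 + 1630×0.503 = 1179.8 kg/h.
CaCl2 mass fraction in A = 1179.8/2221 = 0.5312.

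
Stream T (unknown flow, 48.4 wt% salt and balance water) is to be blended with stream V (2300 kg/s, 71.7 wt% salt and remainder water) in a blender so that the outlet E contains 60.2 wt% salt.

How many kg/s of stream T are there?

Let T be the unknown flow. Total out = 2300 + T.
salt balance: 1649.1 + 0.484·T = 0.602·(2300 + T)
(0.484 − 0.602)·T = 0.602×2300 − 1649.1 = -264.5
T = -264.5 / -0.118 = 2241.5 kg/s

2242 kg/s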